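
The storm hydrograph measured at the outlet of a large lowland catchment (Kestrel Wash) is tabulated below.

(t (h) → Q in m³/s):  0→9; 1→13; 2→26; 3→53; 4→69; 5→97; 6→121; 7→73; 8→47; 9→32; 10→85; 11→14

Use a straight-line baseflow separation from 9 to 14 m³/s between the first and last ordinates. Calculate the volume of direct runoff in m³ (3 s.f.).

V ≈ 1.80 × 10^6 m³

Direct-runoff ordinates (Q − Q_b): 0.00, 3.55, 16.09, 42.64, 58.18, 85.73, 109.27, 60.82, 34.36, 18.91, 71.45, 0.00 m³/s.
ΣQ_DR = 501.0 m³/s.
With Δt = 1 h = 3600 s, V = ΣQ_DR · Δt = 501.0 × 3600 = 1.80 × 10^6 m³.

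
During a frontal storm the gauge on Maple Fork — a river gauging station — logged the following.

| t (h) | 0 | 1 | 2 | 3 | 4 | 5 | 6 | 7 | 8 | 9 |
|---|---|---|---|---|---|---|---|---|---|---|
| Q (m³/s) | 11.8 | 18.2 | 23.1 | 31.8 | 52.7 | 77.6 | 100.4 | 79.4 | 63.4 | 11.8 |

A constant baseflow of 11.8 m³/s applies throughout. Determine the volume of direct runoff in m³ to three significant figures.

V ≈ 1.27 × 10^6 m³

Direct-runoff ordinates (Q − Q_b): 0.0, 6.4, 11.3, 20.0, 40.9, 65.8, 88.6, 67.6, 51.6, 0.0 m³/s.
ΣQ_DR = 352.2 m³/s.
With Δt = 1 h = 3600 s, V = ΣQ_DR · Δt = 352.2 × 3600 = 1.27 × 10^6 m³.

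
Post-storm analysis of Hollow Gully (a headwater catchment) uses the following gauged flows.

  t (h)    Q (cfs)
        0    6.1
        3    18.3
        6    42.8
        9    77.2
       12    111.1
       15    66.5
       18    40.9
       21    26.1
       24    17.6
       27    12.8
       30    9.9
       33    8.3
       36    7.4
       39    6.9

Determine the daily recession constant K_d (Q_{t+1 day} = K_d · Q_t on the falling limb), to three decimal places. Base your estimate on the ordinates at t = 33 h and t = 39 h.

K_d ≈ 0.478

Between t = 33 h and t = 39 h the flow falls from 8.3 to 6.9 cfs over 2×3 h = 6 h.
Per-interval ratio K = (6.9/8.3)^(1/2) = 0.9118; K_d = K^(24/3) = 0.478.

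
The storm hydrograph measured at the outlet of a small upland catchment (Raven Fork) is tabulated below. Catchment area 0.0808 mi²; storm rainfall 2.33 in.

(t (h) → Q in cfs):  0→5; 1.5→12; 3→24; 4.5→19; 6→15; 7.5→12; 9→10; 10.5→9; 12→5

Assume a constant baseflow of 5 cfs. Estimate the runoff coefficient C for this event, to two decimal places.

C ≈ 0.81

ΣQ_DR = 66.00 cfs; V = ΣQ_DR·Δt = 3.564 × 10^5 ft³.
Runoff depth d = V / A = 1.899 in.
C = d / P = 1.899 / 2.33 = 0.81.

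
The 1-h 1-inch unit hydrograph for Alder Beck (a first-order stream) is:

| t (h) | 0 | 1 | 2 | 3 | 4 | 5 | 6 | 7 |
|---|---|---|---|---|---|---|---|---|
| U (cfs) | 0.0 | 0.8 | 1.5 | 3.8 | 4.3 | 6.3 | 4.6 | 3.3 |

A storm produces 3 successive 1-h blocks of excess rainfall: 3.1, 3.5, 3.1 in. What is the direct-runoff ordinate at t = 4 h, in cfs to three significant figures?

Q ≈ 31.3 cfs

By discrete convolution, Q_j = Σ (P_i / 1 in) · U_{j−i}.
At t = 4 h (j=4): Q = (3.1/1)·4.3 + (3.5/1)·3.8 + (3.1/1)·1.5 = 31.3 cfs.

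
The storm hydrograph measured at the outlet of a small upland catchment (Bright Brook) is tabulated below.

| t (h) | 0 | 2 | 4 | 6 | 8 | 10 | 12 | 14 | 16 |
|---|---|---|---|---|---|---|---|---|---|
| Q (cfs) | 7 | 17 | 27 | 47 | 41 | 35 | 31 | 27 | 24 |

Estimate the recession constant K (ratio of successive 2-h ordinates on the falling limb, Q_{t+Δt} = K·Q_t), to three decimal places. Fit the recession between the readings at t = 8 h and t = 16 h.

K ≈ 0.875

Using the recession-limb readings at t = 8 h and t = 16 h: Q falls from 41 to 24 cfs over 4 intervals.
K = (Q₂/Q₁)^(1/4) = (24/41)^(1/4) = 0.875.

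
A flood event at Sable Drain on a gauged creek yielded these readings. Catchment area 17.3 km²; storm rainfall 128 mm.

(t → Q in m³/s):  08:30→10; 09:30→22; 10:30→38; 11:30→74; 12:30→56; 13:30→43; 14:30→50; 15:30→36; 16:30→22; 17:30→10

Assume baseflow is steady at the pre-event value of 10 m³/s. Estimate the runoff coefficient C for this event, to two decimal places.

C ≈ 0.42

ΣQ_DR = 261.0 m³/s; V = ΣQ_DR·Δt = 9.396 × 10^5 m³.
Runoff depth d = V / A = 54.31 mm.
C = d / P = 54.31 / 128 = 0.42.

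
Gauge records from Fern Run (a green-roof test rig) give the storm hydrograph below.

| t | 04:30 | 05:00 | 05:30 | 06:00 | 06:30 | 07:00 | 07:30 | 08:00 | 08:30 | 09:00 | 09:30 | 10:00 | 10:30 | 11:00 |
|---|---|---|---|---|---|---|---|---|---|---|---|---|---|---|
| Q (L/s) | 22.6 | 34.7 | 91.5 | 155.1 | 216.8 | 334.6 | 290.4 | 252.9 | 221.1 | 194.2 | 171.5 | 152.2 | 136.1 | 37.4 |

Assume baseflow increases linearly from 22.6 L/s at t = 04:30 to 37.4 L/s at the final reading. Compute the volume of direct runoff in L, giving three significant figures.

V ≈ 3.40 × 10^6 L

Direct-runoff ordinates (Q − Q_b): 0.00, 10.96, 66.62, 129.08, 189.65, 306.31, 260.97, 222.33, 189.39, 161.35, 137.52, 117.08, 99.84, 0.00 L/s.
ΣQ_DR = 1891 L/s.
With Δt = 0.5 h = 1800 s, V = ΣQ_DR · Δt = 1891 × 1800 = 3.40 × 10^6 L.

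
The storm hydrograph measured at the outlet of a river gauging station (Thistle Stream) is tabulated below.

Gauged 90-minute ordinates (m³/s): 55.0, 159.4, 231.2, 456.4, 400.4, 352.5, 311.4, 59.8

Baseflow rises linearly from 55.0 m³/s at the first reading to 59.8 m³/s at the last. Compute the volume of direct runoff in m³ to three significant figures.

Direct-runoff ordinates (Q − Q_b): 0.00, 103.71, 174.83, 399.34, 342.66, 294.07, 252.29, 0.00 m³/s.
ΣQ_DR = 1567 m³/s.
With Δt = 1.5 h = 5400 s, V = ΣQ_DR · Δt = 1567 × 5400 = 8.46 × 10^6 m³.

V ≈ 8.46 × 10^6 m³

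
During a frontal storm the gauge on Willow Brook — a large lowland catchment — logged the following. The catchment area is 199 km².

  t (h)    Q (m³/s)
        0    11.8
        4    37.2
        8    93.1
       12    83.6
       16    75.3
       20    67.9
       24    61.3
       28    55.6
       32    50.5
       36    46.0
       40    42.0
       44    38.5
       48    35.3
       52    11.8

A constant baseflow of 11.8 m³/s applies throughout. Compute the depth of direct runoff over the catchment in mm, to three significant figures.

Direct runoff: 0.0, 25.4, 81.3, 71.8, 63.5, 56.1, 49.5, 43.8, 38.7, 34.2, 30.2, 26.7, 23.5, 0.0 m³/s; ΣQ_DR = 544.7 m³/s.
V = ΣQ_DR · Δt = 544.7 × 14400 s = 7.844 × 10^6 m³.
Over A = 199 km², depth = V / A = 39.4 mm.

d ≈ 39.4 mm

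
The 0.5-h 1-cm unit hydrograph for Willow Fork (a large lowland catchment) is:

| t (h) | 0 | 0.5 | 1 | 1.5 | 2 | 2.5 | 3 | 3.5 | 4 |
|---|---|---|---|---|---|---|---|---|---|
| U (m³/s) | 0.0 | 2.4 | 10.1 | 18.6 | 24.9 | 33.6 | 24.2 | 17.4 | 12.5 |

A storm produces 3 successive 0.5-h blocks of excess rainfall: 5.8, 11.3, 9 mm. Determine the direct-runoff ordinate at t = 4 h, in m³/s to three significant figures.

By discrete convolution, Q_j = Σ (P_i / 10 mm) · U_{j−i}.
At t = 4 h (j=8): Q = (5.8/10)·12.5 + (11.3/10)·17.4 + (9/10)·24.2 = 48.7 m³/s.

Q ≈ 48.7 m³/s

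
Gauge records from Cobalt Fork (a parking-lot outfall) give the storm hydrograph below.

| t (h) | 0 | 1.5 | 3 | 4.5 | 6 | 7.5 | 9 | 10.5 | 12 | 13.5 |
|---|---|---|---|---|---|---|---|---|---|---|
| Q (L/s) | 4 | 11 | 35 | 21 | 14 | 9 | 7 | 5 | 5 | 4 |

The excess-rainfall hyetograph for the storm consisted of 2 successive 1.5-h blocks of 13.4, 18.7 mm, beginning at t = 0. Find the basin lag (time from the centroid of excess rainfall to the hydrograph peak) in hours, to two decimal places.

t_L ≈ 1.38 h

Centroid of excess rainfall: t_c = Σ P_i·t̄_i / ΣP_i = 1.6238 h (block centres at 0.75, 2.25 h).
Hydrograph peak occurs at t = 3 h, so basin lag t_L = 3 − 1.6238 = 1.38 h.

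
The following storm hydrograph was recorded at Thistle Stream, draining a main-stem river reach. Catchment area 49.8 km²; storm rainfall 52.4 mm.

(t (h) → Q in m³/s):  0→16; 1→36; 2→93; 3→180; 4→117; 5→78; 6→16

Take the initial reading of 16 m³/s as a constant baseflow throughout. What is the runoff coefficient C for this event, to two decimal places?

C ≈ 0.58

ΣQ_DR = 424.0 m³/s; V = ΣQ_DR·Δt = 1.526 × 10^6 m³.
Runoff depth d = V / A = 30.65 mm.
C = d / P = 30.65 / 52.4 = 0.58.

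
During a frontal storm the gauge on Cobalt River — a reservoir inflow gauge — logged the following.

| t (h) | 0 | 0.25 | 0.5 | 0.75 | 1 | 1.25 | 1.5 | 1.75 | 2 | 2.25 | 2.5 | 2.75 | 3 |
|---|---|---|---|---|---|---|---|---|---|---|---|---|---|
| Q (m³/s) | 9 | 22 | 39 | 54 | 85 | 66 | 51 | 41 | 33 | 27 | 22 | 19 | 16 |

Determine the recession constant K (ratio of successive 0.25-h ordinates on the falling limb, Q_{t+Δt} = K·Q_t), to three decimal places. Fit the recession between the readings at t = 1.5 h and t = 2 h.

Using the recession-limb readings at t = 1.5 h and t = 2 h: Q falls from 51 to 33 m³/s over 2 intervals.
K = (Q₂/Q₁)^(1/2) = (33/51)^(1/2) = 0.804.

K ≈ 0.804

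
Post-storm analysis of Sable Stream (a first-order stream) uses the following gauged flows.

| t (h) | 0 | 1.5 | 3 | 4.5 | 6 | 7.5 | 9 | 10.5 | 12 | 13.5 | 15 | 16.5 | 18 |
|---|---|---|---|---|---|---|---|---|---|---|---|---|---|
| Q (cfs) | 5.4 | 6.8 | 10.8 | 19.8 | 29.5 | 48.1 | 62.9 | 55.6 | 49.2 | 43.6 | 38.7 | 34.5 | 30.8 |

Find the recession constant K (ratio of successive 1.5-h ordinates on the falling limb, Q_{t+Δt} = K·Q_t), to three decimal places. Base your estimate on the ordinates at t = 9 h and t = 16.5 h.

Using the recession-limb readings at t = 9 h and t = 16.5 h: Q falls from 62.9 to 34.5 cfs over 5 intervals.
K = (Q₂/Q₁)^(1/5) = (34.5/62.9)^(1/5) = 0.887.

K ≈ 0.887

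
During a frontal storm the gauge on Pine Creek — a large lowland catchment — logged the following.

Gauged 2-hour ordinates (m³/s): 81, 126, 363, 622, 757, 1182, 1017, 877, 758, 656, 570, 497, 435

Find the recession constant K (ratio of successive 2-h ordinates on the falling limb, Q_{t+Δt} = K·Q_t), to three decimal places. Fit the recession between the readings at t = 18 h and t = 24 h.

K ≈ 0.872

Using the recession-limb readings at t = 18 h and t = 24 h: Q falls from 656 to 435 m³/s over 3 intervals.
K = (Q₂/Q₁)^(1/3) = (435/656)^(1/3) = 0.872.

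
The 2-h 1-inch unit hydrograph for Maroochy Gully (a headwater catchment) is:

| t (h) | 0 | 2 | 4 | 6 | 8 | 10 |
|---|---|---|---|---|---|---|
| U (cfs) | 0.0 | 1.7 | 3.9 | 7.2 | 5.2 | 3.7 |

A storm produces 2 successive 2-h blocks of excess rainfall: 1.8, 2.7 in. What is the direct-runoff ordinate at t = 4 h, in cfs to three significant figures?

By discrete convolution, Q_j = Σ (P_i / 1 in) · U_{j−i}.
At t = 4 h (j=2): Q = (1.8/1)·3.9 + (2.7/1)·1.7 = 11.6 cfs.

Q ≈ 11.6 cfs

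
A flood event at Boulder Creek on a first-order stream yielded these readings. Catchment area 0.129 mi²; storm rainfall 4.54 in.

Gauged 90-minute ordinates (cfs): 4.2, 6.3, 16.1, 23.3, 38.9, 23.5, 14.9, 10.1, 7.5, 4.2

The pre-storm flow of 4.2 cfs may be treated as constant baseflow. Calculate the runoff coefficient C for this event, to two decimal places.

C ≈ 0.42

ΣQ_DR = 107.0 cfs; V = ΣQ_DR·Δt = 5.778 × 10^5 ft³.
Runoff depth d = V / A = 1.928 in.
C = d / P = 1.928 / 4.54 = 0.42.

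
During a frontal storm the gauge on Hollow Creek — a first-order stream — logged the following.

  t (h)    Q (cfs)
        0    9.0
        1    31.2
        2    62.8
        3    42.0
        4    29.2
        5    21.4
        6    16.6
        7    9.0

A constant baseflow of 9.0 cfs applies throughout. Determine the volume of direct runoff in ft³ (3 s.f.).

Direct-runoff ordinates (Q − Q_b): 0.0, 22.2, 53.8, 33.0, 20.2, 12.4, 7.6, 0.0 cfs.
ΣQ_DR = 149.2 cfs.
With Δt = 1 h = 3600 s, V = ΣQ_DR · Δt = 149.2 × 3600 = 5.37 × 10^5 ft³.

V ≈ 5.37 × 10^5 ft³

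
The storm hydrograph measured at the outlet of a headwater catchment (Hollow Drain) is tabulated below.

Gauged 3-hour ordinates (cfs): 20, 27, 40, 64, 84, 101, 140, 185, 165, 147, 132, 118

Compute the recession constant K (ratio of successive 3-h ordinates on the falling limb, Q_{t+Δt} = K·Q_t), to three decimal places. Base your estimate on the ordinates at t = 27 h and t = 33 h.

Using the recession-limb readings at t = 27 h and t = 33 h: Q falls from 147 to 118 cfs over 2 intervals.
K = (Q₂/Q₁)^(1/2) = (118/147)^(1/2) = 0.896.

K ≈ 0.896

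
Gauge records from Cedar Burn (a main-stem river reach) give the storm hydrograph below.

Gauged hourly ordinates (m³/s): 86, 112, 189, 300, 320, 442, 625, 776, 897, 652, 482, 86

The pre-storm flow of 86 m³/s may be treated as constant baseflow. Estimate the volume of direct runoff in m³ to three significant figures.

V ≈ 1.42 × 10^7 m³

Direct-runoff ordinates (Q − Q_b): 0.0, 26.0, 103.0, 214.0, 234.0, 356.0, 539.0, 690.0, 811.0, 566.0, 396.0, 0.0 m³/s.
ΣQ_DR = 3935 m³/s.
With Δt = 1 h = 3600 s, V = ΣQ_DR · Δt = 3935 × 3600 = 1.42 × 10^7 m³.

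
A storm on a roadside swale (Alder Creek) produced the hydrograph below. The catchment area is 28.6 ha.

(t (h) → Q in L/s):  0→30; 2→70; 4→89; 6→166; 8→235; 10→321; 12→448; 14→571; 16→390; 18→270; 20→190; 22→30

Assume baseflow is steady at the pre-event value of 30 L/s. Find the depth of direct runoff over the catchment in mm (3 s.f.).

d ≈ 61.7 mm

Direct runoff: 0.0, 40.0, 59.0, 136.0, 205.0, 291.0, 418.0, 541.0, 360.0, 240.0, 160.0, 0.0 L/s; ΣQ_DR = 2450 L/s.
V = ΣQ_DR · Δt = 2450 × 7200 s = 1.764 × 10^7 L.
Over A = 28.6 ha, depth = V / A = 61.7 mm.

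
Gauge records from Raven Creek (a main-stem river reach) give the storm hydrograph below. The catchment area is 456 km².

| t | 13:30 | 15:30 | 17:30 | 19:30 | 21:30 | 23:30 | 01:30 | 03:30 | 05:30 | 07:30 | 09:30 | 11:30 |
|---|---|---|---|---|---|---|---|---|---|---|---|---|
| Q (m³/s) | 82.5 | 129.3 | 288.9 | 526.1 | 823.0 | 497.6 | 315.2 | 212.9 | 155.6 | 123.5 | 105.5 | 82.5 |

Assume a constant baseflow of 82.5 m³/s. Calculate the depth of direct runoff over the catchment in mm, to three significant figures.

Direct runoff: 0.0, 46.8, 206.4, 443.6, 740.5, 415.1, 232.7, 130.4, 73.1, 41.0, 23.0, 0.0 m³/s; ΣQ_DR = 2353 m³/s.
V = ΣQ_DR · Δt = 2353 × 7200 s = 1.694 × 10^7 m³.
Over A = 456 km², depth = V / A = 37.1 mm.

d ≈ 37.1 mm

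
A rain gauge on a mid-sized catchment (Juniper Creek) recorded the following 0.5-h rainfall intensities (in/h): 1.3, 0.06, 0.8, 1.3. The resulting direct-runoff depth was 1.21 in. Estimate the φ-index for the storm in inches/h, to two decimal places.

Only the 3 blocks with intensity above φ contribute runoff: 1.3, 0.8, 1.3 in/h.
Σ(I−φ)·Δt = d  ⇒  (1.3+0.8+1.3 − 3φ)·0.5 = 1.21
φ = (3.400 − 1.21/0.5) / 3 = 0.33 in/h.

φ ≈ 0.33 in/h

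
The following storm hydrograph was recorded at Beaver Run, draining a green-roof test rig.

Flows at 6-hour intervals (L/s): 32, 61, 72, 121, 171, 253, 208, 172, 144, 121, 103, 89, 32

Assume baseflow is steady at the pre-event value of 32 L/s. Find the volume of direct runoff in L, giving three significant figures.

V ≈ 2.51 × 10^7 L

Direct-runoff ordinates (Q − Q_b): 0.0, 29.0, 40.0, 89.0, 139.0, 221.0, 176.0, 140.0, 112.0, 89.0, 71.0, 57.0, 0.0 L/s.
ΣQ_DR = 1163 L/s.
With Δt = 6 h = 21600 s, V = ΣQ_DR · Δt = 1163 × 21600 = 2.51 × 10^7 L.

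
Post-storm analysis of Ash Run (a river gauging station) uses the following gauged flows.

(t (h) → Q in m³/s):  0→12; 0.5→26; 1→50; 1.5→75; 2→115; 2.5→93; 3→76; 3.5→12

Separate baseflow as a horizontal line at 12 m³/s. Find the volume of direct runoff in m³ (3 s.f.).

V ≈ 6.53 × 10^5 m³

Direct-runoff ordinates (Q − Q_b): 0.0, 14.0, 38.0, 63.0, 103.0, 81.0, 64.0, 0.0 m³/s.
ΣQ_DR = 363.0 m³/s.
With Δt = 0.5 h = 1800 s, V = ΣQ_DR · Δt = 363.0 × 1800 = 6.53 × 10^5 m³.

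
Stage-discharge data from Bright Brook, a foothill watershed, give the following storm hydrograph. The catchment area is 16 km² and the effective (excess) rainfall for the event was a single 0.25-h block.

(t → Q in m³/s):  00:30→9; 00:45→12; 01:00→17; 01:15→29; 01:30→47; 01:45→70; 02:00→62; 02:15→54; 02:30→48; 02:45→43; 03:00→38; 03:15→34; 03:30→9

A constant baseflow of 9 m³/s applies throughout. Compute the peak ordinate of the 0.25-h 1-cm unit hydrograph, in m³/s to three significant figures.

U_p ≈ 30.5 m³/s

Direct runoff: 0.0, 3.0, 8.0, 20.0, 38.0, 61.0, 53.0, 45.0, 39.0, 34.0, 29.0, 25.0, 0.0 m³/s; ΣQ_DR = 355.0 m³/s, peak = 61.0 m³/s.
Runoff depth d = ΣQ_DR·Δt / A = 355.0 × 900 / (16 km²) = 19.97 mm.
The 1-cm UH is the DRH scaled by (10 mm)/d, so U_p = 61.0 × 10/19.97 = 30.5 m³/s.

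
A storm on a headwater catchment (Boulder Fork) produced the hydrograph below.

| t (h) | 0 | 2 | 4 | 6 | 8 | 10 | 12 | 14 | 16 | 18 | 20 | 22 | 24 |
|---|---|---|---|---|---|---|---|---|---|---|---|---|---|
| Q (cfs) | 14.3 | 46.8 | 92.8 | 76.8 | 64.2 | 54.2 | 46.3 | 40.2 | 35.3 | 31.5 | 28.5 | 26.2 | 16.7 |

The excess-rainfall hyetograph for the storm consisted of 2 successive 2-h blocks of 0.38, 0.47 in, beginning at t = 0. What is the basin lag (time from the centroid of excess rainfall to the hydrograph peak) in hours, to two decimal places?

Centroid of excess rainfall: t_c = Σ P_i·t̄_i / ΣP_i = 2.1059 h (block centres at 1, 3 h).
Hydrograph peak occurs at t = 4 h, so basin lag t_L = 4 − 2.1059 = 1.89 h.

t_L ≈ 1.89 h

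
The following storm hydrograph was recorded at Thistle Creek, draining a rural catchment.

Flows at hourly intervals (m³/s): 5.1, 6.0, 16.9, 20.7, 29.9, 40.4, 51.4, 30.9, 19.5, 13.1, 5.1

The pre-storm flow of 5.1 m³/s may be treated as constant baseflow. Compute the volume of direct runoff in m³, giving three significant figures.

Direct-runoff ordinates (Q − Q_b): 0.0, 0.9, 11.8, 15.6, 24.8, 35.3, 46.3, 25.8, 14.4, 8.0, 0.0 m³/s.
ΣQ_DR = 182.9 m³/s.
With Δt = 1 h = 3600 s, V = ΣQ_DR · Δt = 182.9 × 3600 = 6.58 × 10^5 m³.

V ≈ 6.58 × 10^5 m³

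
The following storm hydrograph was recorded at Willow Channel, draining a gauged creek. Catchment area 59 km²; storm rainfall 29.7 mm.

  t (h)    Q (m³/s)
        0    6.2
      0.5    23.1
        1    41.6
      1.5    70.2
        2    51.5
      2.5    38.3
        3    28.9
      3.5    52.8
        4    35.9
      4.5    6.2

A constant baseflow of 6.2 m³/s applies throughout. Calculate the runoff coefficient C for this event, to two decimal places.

ΣQ_DR = 292.7 m³/s; V = ΣQ_DR·Δt = 5.269 × 10^5 m³.
Runoff depth d = V / A = 8.930 mm.
C = d / P = 8.930 / 29.7 = 0.30.

C ≈ 0.30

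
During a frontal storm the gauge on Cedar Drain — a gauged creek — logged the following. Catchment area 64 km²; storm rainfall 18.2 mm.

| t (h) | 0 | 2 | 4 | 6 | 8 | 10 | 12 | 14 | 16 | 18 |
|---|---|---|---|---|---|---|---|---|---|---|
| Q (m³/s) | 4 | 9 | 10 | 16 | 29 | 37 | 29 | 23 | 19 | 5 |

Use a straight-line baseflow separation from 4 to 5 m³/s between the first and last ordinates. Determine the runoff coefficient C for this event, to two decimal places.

ΣQ_DR = 136.0 m³/s; V = ΣQ_DR·Δt = 9.792 × 10^5 m³.
Runoff depth d = V / A = 15.30 mm.
C = d / P = 15.30 / 18.2 = 0.84.

C ≈ 0.84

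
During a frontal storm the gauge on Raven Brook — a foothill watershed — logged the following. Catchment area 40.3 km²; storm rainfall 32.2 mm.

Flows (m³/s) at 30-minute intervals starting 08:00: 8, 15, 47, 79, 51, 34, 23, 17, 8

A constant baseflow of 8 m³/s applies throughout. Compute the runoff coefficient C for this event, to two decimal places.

C ≈ 0.29

ΣQ_DR = 210.0 m³/s; V = ΣQ_DR·Δt = 3.780 × 10^5 m³.
Runoff depth d = V / A = 9.380 mm.
C = d / P = 9.380 / 32.2 = 0.29.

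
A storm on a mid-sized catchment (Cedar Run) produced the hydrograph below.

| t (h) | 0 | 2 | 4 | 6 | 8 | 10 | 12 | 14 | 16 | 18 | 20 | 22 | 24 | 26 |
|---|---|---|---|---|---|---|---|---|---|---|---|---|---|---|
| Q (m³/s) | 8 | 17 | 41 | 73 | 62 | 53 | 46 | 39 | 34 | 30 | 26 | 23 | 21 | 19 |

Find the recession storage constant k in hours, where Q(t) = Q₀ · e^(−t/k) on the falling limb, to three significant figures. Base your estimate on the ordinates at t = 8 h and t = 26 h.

k ≈ 15.2 h

On the falling limb, Q drops from 62 to 19 m³/s between t = 8 h and t = 26 h (Δt = 18 h).
k = −Δt / ln(Q₂/Q₁) = −18 / ln(19/62) = 15.2 h.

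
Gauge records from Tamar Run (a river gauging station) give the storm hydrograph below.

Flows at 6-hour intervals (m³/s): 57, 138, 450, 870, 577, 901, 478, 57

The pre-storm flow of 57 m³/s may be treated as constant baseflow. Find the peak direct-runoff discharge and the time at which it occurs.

Q_p = 844.0 m³/s at t = 30 h

Subtracting baseflow gives direct-runoff ordinates: 0.0, 81.0, 393.0, 813.0, 520.0, 844.0, 421.0, 0.0 m³/s.
The maximum is 844.0 m³/s, occurring at the reading for t = 30 h.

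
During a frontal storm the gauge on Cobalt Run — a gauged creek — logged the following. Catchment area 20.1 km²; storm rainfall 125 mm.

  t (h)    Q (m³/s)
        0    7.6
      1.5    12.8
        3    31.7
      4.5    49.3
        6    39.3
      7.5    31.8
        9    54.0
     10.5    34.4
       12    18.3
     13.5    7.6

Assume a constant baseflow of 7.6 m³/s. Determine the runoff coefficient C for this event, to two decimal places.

ΣQ_DR = 210.8 m³/s; V = ΣQ_DR·Δt = 1.138 × 10^6 m³.
Runoff depth d = V / A = 56.63 mm.
C = d / P = 56.63 / 125 = 0.45.

C ≈ 0.45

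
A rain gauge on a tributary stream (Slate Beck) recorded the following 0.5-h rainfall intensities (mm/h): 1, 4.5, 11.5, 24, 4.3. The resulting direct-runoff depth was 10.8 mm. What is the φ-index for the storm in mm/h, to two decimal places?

Only the 2 blocks with intensity above φ contribute runoff: 11.5, 24 mm/h.
Σ(I−φ)·Δt = d  ⇒  (11.5+24 − 2φ)·0.5 = 10.8
φ = (35.50 − 10.8/0.5) / 2 = 6.95 mm/h.

φ ≈ 6.95 mm/h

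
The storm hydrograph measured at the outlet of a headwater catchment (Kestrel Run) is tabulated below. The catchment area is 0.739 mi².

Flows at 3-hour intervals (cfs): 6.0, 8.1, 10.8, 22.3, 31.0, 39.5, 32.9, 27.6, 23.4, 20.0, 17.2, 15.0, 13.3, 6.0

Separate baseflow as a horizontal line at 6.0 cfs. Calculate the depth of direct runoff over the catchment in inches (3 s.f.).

d ≈ 1.19 in

Direct runoff: 0.0, 2.1, 4.8, 16.3, 25.0, 33.5, 26.9, 21.6, 17.4, 14.0, 11.2, 9.0, 7.3, 0.0 cfs; ΣQ_DR = 189.1 cfs.
V = ΣQ_DR · Δt = 189.1 × 10800 s = 2.042 × 10^6 ft³.
Over A = 0.739 mi², depth = V / A = 1.19 in.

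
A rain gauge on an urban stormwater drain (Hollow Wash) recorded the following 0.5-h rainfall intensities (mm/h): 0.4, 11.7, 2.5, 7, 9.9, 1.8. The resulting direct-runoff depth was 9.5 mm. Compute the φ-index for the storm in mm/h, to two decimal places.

φ ≈ 3.20 mm/h

Only the 3 blocks with intensity above φ contribute runoff: 11.7, 7, 9.9 mm/h.
Σ(I−φ)·Δt = d  ⇒  (11.7+7+9.9 − 3φ)·0.5 = 9.5
φ = (28.60 − 9.5/0.5) / 3 = 3.20 mm/h.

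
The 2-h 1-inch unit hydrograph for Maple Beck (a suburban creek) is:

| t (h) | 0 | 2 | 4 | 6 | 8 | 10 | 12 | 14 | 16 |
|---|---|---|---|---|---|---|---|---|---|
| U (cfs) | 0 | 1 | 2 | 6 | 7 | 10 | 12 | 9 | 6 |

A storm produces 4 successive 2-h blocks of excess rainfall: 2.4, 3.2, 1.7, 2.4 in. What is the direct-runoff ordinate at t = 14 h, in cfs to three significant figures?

Q ≈ 93.8 cfs

By discrete convolution, Q_j = Σ (P_i / 1 in) · U_{j−i}.
At t = 14 h (j=7): Q = (2.4/1)·9 + (3.2/1)·12 + (1.7/1)·10 + (2.4/1)·7 = 93.8 cfs.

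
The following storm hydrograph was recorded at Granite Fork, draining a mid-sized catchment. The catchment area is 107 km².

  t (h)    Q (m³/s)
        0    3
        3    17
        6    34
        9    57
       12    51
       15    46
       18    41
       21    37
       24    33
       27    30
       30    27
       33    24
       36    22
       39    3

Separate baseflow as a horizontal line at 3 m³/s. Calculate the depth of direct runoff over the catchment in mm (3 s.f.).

d ≈ 38.7 mm

Direct runoff: 0.0, 14.0, 31.0, 54.0, 48.0, 43.0, 38.0, 34.0, 30.0, 27.0, 24.0, 21.0, 19.0, 0.0 m³/s; ΣQ_DR = 383.0 m³/s.
V = ΣQ_DR · Δt = 383.0 × 10800 s = 4.136 × 10^6 m³.
Over A = 107 km², depth = V / A = 38.7 mm.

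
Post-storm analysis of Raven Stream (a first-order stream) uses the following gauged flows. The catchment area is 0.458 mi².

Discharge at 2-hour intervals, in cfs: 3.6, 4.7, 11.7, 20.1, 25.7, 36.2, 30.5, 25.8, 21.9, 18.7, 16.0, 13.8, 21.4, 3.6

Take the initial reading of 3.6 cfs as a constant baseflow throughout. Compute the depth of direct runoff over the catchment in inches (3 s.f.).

Direct runoff: 0.0, 1.1, 8.1, 16.5, 22.1, 32.6, 26.9, 22.2, 18.3, 15.1, 12.4, 10.2, 17.8, 0.0 cfs; ΣQ_DR = 203.3 cfs.
V = ΣQ_DR · Δt = 203.3 × 7200 s = 1.464 × 10^6 ft³.
Over A = 0.458 mi², depth = V / A = 1.38 in.

d ≈ 1.38 in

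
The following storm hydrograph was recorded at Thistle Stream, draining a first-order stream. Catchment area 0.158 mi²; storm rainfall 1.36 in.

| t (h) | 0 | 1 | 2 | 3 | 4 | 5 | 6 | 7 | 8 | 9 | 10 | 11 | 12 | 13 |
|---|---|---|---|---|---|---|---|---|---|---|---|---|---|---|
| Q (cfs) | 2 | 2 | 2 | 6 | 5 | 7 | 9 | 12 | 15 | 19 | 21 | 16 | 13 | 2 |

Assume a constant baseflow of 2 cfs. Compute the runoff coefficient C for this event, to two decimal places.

C ≈ 0.74

ΣQ_DR = 103.0 cfs; V = ΣQ_DR·Δt = 3.708 × 10^5 ft³.
Runoff depth d = V / A = 1.010 in.
C = d / P = 1.010 / 1.36 = 0.74.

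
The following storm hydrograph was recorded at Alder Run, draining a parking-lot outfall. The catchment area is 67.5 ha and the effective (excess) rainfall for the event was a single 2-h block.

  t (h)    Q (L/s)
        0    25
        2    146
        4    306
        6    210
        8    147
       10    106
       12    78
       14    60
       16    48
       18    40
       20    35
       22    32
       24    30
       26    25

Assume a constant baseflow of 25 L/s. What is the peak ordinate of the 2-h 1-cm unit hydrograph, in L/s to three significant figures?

Direct runoff: 0.0, 121.0, 281.0, 185.0, 122.0, 81.0, 53.0, 35.0, 23.0, 15.0, 10.0, 7.0, 5.0, 0.0 L/s; ΣQ_DR = 938.0 L/s, peak = 281.0 L/s.
Runoff depth d = ΣQ_DR·Δt / A = 938.0 × 7200 / (67.5 ha) = 10.01 mm.
The 1-cm UH is the DRH scaled by (10 mm)/d, so U_p = 281.0 × 10/10.01 = 281 L/s.

U_p ≈ 281 L/s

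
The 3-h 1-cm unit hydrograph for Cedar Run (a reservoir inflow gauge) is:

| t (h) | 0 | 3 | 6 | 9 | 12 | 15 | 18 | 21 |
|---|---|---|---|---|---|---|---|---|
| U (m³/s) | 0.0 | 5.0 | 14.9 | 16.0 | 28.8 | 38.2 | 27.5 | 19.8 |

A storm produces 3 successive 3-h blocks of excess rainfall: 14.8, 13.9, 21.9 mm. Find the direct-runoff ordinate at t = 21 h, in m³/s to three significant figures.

By discrete convolution, Q_j = Σ (P_i / 10 mm) · U_{j−i}.
At t = 21 h (j=7): Q = (14.8/10)·19.8 + (13.9/10)·27.5 + (21.9/10)·38.2 = 151 m³/s.

Q ≈ 151 m³/s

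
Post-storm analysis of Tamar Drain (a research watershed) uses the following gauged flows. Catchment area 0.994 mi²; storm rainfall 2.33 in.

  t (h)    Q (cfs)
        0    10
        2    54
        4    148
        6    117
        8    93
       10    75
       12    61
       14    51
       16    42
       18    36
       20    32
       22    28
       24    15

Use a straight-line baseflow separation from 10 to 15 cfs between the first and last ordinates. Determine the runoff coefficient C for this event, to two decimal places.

ΣQ_DR = 599.5 cfs; V = ΣQ_DR·Δt = 4.316 × 10^6 ft³.
Runoff depth d = V / A = 1.869 in.
C = d / P = 1.869 / 2.33 = 0.80.

C ≈ 0.80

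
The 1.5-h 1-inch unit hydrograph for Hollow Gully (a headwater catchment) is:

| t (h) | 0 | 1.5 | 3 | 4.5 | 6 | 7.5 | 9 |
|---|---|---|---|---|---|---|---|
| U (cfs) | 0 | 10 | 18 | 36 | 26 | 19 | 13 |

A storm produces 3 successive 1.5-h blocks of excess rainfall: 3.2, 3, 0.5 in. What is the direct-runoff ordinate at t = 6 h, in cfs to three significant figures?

By discrete convolution, Q_j = Σ (P_i / 1 in) · U_{j−i}.
At t = 6 h (j=4): Q = (3.2/1)·26 + (3/1)·36 + (0.5/1)·18 = 200 cfs.

Q ≈ 200 cfs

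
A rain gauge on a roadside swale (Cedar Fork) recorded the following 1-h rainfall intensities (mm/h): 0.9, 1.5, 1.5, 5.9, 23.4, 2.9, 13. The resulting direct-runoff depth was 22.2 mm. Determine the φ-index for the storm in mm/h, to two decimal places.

φ ≈ 7.10 mm/h

Only the 2 blocks with intensity above φ contribute runoff: 23.4, 13 mm/h.
Σ(I−φ)·Δt = d  ⇒  (23.4+13 − 2φ)·1 = 22.2
φ = (36.40 − 22.2/1) / 2 = 7.10 mm/h.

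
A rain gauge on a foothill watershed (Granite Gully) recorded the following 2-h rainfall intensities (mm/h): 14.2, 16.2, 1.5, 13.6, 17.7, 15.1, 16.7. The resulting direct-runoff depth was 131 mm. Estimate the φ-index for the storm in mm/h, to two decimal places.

φ ≈ 4.67 mm/h

Only the 6 blocks with intensity above φ contribute runoff: 14.2, 16.2, 13.6, 17.7, 15.1, 16.7 mm/h.
Σ(I−φ)·Δt = d  ⇒  (14.2+16.2+13.6+17.7+15.1+16.7 − 6φ)·2 = 131
φ = (93.50 − 131/2) / 6 = 4.67 mm/h.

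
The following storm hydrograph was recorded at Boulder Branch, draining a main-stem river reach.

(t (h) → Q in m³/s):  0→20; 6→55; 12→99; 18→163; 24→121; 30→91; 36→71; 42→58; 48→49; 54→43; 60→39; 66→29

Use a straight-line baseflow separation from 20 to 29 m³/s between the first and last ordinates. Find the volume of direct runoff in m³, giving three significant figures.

Direct-runoff ordinates (Q − Q_b): 0.00, 34.18, 77.36, 140.55, 97.73, 66.91, 46.09, 32.27, 22.45, 15.64, 10.82, 0.00 m³/s.
ΣQ_DR = 544.0 m³/s.
With Δt = 6 h = 21600 s, V = ΣQ_DR · Δt = 544.0 × 21600 = 1.18 × 10^7 m³.

V ≈ 1.18 × 10^7 m³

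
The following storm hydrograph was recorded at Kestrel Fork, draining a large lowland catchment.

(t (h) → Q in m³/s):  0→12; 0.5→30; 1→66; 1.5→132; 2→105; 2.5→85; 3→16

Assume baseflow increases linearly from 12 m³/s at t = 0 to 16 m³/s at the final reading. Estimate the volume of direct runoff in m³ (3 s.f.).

Direct-runoff ordinates (Q − Q_b): 0.00, 17.33, 52.67, 118.00, 90.33, 69.67, 0.00 m³/s.
ΣQ_DR = 348.0 m³/s.
With Δt = 0.5 h = 1800 s, V = ΣQ_DR · Δt = 348.0 × 1800 = 6.26 × 10^5 m³.

V ≈ 6.26 × 10^5 m³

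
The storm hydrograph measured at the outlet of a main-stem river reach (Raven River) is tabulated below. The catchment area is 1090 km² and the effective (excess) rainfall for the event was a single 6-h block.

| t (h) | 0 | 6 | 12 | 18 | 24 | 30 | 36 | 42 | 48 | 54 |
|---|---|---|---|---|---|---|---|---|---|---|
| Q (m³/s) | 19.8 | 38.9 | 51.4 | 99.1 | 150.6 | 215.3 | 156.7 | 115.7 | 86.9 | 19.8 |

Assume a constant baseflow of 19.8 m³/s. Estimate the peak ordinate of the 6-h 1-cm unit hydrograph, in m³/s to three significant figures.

U_p ≈ 130 m³/s

Direct runoff: 0.0, 19.1, 31.6, 79.3, 130.8, 195.5, 136.9, 95.9, 67.1, 0.0 m³/s; ΣQ_DR = 756.2 m³/s, peak = 195.5 m³/s.
Runoff depth d = ΣQ_DR·Δt / A = 756.2 × 21600 / (1090 km²) = 14.99 mm.
The 1-cm UH is the DRH scaled by (10 mm)/d, so U_p = 195.5 × 10/14.99 = 130 m³/s.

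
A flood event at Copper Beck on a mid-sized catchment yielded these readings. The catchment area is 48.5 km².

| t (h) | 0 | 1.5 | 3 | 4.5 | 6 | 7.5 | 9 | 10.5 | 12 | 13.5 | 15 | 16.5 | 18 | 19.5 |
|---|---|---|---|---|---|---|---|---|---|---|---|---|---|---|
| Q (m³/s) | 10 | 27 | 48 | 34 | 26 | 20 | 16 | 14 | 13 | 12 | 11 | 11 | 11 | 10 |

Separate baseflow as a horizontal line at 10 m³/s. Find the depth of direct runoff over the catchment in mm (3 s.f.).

Direct runoff: 0.0, 17.0, 38.0, 24.0, 16.0, 10.0, 6.0, 4.0, 3.0, 2.0, 1.0, 1.0, 1.0, 0.0 m³/s; ΣQ_DR = 123.0 m³/s.
V = ΣQ_DR · Δt = 123.0 × 5400 s = 6.642 × 10^5 m³.
Over A = 48.5 km², depth = V / A = 13.7 mm.

d ≈ 13.7 mm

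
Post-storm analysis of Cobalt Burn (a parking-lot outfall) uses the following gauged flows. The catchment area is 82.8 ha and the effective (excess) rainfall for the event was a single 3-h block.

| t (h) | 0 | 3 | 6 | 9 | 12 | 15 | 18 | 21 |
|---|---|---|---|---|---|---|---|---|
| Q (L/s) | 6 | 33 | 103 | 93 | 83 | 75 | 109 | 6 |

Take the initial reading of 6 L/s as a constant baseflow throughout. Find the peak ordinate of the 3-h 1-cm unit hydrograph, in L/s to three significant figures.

Direct runoff: 0.0, 27.0, 97.0, 87.0, 77.0, 69.0, 103.0, 0.0 L/s; ΣQ_DR = 460.0 L/s, peak = 103.0 L/s.
Runoff depth d = ΣQ_DR·Δt / A = 460.0 × 10800 / (82.8 ha) = 6.000 mm.
The 1-cm UH is the DRH scaled by (10 mm)/d, so U_p = 103.0 × 10/6.000 = 172 L/s.

U_p ≈ 172 L/s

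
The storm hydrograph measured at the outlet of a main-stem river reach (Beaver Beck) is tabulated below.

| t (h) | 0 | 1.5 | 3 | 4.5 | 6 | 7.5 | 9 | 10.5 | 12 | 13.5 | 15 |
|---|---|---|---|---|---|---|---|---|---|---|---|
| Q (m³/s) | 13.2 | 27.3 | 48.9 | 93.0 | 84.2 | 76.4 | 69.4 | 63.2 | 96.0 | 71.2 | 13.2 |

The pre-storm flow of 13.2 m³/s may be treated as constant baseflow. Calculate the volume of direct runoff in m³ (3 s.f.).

Direct-runoff ordinates (Q − Q_b): 0.0, 14.1, 35.7, 79.8, 71.0, 63.2, 56.2, 50.0, 82.8, 58.0, 0.0 m³/s.
ΣQ_DR = 510.8 m³/s.
With Δt = 1.5 h = 5400 s, V = ΣQ_DR · Δt = 510.8 × 5400 = 2.76 × 10^6 m³.

V ≈ 2.76 × 10^6 m³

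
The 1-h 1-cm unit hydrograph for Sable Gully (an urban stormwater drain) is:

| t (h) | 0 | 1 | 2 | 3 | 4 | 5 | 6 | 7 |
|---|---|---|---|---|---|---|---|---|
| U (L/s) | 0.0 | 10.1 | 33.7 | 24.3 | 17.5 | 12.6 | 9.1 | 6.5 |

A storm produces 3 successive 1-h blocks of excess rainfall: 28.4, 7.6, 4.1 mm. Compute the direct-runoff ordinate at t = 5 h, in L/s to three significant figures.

Q ≈ 59.0 L/s

By discrete convolution, Q_j = Σ (P_i / 10 mm) · U_{j−i}.
At t = 5 h (j=5): Q = (28.4/10)·12.6 + (7.6/10)·17.5 + (4.1/10)·24.3 = 59.0 L/s.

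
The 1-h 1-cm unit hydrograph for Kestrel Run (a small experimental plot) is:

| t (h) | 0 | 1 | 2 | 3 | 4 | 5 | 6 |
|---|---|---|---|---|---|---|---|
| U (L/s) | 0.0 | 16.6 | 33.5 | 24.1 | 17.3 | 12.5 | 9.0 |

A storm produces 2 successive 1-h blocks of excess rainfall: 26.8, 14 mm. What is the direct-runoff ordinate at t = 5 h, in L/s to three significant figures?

Q ≈ 57.7 L/s

By discrete convolution, Q_j = Σ (P_i / 10 mm) · U_{j−i}.
At t = 5 h (j=5): Q = (26.8/10)·12.5 + (14/10)·17.3 = 57.7 L/s.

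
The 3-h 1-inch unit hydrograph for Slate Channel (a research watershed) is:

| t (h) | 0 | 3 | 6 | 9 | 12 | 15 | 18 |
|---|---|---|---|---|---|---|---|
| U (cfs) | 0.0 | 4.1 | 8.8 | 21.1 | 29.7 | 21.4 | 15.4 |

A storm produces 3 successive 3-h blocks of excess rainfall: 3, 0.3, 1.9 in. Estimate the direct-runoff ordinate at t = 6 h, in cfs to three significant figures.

Q ≈ 27.6 cfs

By discrete convolution, Q_j = Σ (P_i / 1 in) · U_{j−i}.
At t = 6 h (j=2): Q = (3/1)·8.8 + (0.3/1)·4.1 + (1.9/1)·0.0 = 27.6 cfs.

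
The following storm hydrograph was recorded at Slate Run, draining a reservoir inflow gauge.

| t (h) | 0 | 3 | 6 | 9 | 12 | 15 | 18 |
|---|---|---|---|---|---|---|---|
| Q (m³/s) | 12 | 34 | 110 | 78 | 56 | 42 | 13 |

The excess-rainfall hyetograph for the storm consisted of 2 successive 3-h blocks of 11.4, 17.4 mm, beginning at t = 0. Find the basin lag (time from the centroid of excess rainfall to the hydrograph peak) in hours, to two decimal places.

Centroid of excess rainfall: t_c = Σ P_i·t̄_i / ΣP_i = 3.3125 h (block centres at 1.5, 4.5 h).
Hydrograph peak occurs at t = 6 h, so basin lag t_L = 6 − 3.3125 = 2.69 h.

t_L ≈ 2.69 h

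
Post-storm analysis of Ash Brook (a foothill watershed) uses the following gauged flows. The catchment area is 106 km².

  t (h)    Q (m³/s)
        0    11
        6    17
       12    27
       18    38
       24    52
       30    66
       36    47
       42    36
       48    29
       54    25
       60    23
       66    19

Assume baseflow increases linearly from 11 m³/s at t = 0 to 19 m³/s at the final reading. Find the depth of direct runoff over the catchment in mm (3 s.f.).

Direct runoff: 0.00, 5.27, 14.55, 24.82, 38.09, 51.36, 31.64, 19.91, 12.18, 7.45, 4.73, 0.00 m³/s; ΣQ_DR = 210.0 m³/s.
V = ΣQ_DR · Δt = 210.0 × 21600 s = 4.536 × 10^6 m³.
Over A = 106 km², depth = V / A = 42.8 mm.

d ≈ 42.8 mm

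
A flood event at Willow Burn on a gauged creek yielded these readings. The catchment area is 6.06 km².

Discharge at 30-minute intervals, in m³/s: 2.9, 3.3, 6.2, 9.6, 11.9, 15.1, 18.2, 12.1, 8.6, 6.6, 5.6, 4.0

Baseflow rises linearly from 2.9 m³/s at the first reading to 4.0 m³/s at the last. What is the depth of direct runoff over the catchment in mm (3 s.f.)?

Direct runoff: 0.00, 0.30, 3.10, 6.40, 8.60, 11.70, 14.70, 8.50, 4.90, 2.80, 1.70, 0.00 m³/s; ΣQ_DR = 62.70 m³/s.
V = ΣQ_DR · Δt = 62.70 × 1800 s = 1.129 × 10^5 m³.
Over A = 6.06 km², depth = V / A = 18.6 mm.

d ≈ 18.6 mm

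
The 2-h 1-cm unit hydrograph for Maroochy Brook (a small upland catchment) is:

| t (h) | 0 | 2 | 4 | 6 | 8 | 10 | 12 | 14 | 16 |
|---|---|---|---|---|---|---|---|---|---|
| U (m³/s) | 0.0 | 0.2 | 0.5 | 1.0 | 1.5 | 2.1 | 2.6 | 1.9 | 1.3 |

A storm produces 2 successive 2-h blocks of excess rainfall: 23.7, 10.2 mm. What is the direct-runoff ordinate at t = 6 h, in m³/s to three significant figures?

By discrete convolution, Q_j = Σ (P_i / 10 mm) · U_{j−i}.
At t = 6 h (j=3): Q = (23.7/10)·1.0 + (10.2/10)·0.5 = 2.88 m³/s.

Q ≈ 2.88 m³/s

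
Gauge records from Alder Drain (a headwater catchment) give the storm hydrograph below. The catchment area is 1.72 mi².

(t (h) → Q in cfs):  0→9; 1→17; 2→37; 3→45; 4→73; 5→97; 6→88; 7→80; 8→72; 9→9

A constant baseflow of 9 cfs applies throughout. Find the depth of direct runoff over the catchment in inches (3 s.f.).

Direct runoff: 0.0, 8.0, 28.0, 36.0, 64.0, 88.0, 79.0, 71.0, 63.0, 0.0 cfs; ΣQ_DR = 437.0 cfs.
V = ΣQ_DR · Δt = 437.0 × 3600 s = 1.573 × 10^6 ft³.
Over A = 1.72 mi², depth = V / A = 0.394 in.

d ≈ 0.394 in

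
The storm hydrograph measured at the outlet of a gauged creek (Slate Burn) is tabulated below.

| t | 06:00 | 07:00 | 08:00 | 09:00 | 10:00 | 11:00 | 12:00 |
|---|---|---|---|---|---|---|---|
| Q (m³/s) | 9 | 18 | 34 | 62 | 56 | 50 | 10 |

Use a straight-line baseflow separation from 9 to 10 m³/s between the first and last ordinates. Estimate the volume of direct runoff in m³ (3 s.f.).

V ≈ 6.21 × 10^5 m³

Direct-runoff ordinates (Q − Q_b): 0.00, 8.83, 24.67, 52.50, 46.33, 40.17, 0.00 m³/s.
ΣQ_DR = 172.5 m³/s.
With Δt = 1 h = 3600 s, V = ΣQ_DR · Δt = 172.5 × 3600 = 6.21 × 10^5 m³.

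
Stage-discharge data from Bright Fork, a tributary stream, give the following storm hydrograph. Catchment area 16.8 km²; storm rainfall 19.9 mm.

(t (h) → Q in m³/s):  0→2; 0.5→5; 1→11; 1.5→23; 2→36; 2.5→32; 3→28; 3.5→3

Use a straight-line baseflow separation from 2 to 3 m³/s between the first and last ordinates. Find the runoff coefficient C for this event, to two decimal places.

C ≈ 0.65

ΣQ_DR = 120.0 m³/s; V = ΣQ_DR·Δt = 2.160 × 10^5 m³.
Runoff depth d = V / A = 12.86 mm.
C = d / P = 12.86 / 19.9 = 0.65.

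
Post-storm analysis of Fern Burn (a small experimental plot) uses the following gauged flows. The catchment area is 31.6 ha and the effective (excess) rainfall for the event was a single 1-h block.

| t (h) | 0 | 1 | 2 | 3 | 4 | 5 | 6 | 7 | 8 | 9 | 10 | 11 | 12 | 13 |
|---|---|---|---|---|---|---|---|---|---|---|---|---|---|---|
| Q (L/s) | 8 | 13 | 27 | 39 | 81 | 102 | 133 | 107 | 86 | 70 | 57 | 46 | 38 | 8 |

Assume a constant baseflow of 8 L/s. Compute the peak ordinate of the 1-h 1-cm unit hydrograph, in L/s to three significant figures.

Direct runoff: 0.0, 5.0, 19.0, 31.0, 73.0, 94.0, 125.0, 99.0, 78.0, 62.0, 49.0, 38.0, 30.0, 0.0 L/s; ΣQ_DR = 703.0 L/s, peak = 125.0 L/s.
Runoff depth d = ΣQ_DR·Δt / A = 703.0 × 3600 / (31.6 ha) = 8.009 mm.
The 1-cm UH is the DRH scaled by (10 mm)/d, so U_p = 125.0 × 10/8.009 = 156 L/s.

U_p ≈ 156 L/s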